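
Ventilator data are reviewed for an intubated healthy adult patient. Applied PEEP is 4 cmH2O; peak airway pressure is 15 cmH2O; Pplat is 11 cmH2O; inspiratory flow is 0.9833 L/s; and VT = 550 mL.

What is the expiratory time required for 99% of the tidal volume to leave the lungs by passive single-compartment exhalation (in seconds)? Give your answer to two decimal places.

1.47

R = (PIP − Pplat)/V̇ = (15 − 11) / 0.9833 = 4.0/0.9833 = 4.068 cmH2O·s/L.
C = Vt/(Pplat − PEEP) = 550.0 / (11 − 4) = 550.0/7.0 = 78.571 mL/cmH2O.
τ = R × C = 4.068 × 0.07857 L/cmH2O = 0.3196 s.
t = −τ·ln(1 − 0.99) = −0.3196·ln(0.01) = 1.472 s.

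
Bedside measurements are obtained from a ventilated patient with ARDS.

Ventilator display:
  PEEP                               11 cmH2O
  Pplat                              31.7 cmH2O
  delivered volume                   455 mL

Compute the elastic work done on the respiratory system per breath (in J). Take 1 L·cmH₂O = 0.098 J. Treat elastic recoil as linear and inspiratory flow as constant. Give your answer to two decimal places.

0.46

Elastic work ≈ ½ × (Pplat − PEEP) × Vt = 0.5 × (31.7 − 11) × 0.455 L = 0.5 × 20.7 × 0.455 = 4.709 L·cmH2O.
× 0.098 J/(L·cmH2O) → 0.4615 J.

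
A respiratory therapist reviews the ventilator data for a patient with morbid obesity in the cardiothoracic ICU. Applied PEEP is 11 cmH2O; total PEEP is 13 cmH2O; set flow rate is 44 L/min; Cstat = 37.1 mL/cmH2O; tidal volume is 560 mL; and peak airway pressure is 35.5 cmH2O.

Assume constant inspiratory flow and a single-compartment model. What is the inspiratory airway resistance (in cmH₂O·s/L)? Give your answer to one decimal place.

Flow: 44 L/min ÷ 60 = 0.7333 L/s.
Total PEEP = 13 cmH2O (set 11 + intrinsic 2); this is the baseline alveolar pressure.
Equation of motion (constant flow): PIP = Vt/C + R·V̇ + PEEP.
R·V̇ = PIP − Vt/C − PEEP = 35.5 − 560/37.1 − 13 = 35.5 − 15.094 − 13 = 7.406 cmH2O.
R = 7.406 / 0.7333 = 10.1 cmH2O·s/L.

10.1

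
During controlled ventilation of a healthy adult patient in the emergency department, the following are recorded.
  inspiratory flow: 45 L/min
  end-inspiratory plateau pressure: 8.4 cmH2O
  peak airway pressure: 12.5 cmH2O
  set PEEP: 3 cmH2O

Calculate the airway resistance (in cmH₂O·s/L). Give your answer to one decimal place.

5.5

Flow: 45 L/min ÷ 60 = 0.75 L/s.
Raw = (PIP − Pplat) / flow = (12.5 − 8.4) / 0.75 = 4.1 / 0.75 = 5.467 cmH2O·s/L.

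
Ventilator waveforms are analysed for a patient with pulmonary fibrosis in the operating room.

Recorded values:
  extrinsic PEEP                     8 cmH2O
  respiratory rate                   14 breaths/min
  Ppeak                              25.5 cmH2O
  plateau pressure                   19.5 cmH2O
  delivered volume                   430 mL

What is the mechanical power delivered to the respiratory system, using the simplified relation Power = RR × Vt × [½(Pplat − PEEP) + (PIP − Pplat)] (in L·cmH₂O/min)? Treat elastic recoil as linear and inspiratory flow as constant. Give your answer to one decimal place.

70.7

Per-breath work = Vt × [½(Pplat−PEEP) + (PIP−Pplat)] = 0.430 × [0.5×11.5 + 6.0] = 0.430 × 11.75 = 5.053 L·cmH2O.
Power = 14 × 5.053 = 70.742 L·cmH2O/min.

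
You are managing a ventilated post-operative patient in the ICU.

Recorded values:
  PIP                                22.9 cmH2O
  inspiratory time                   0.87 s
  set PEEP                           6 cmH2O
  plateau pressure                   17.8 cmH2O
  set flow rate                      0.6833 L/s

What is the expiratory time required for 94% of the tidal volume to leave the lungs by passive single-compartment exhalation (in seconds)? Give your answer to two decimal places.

1.06

Vt = flow × Ti = 0.6833 L/s × 0.87 s × 1000 mL/L = 594.47 mL.
R = (PIP − Pplat)/V̇ = (22.9 − 17.8) / 0.6833 = 5.1/0.6833 = 7.464 cmH2O·s/L.
C = Vt/(Pplat − PEEP) = 594.47 / (17.8 − 6) = 594.47/11.8 = 50.379 mL/cmH2O.
τ = R × C = 7.464 × 0.05038 L/cmH2O = 0.376 s.
t = −τ·ln(1 − 0.94) = −0.376·ln(0.06) = 1.058 s.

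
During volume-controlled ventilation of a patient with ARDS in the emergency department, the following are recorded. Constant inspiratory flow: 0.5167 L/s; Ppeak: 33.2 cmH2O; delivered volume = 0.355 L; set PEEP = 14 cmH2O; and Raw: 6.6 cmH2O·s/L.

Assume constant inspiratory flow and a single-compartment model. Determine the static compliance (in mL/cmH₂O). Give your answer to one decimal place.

22.5

Equation of motion (constant flow): PIP = Vt/C + R·V̇ + PEEP.
Vt/C = PIP − R·V̇ − PEEP = 33.2 − 6.6×0.5167 − 14 = 33.2 − 3.41 − 14 = 15.79 cmH2O.
C = Vt / 15.79 = 355 / 15.79 = 22.483 mL/cmH2O.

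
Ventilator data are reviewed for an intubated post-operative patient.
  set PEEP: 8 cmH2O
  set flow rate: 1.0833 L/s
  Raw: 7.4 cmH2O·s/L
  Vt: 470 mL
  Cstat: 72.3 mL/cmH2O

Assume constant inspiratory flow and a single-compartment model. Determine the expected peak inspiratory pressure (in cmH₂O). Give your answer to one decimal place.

22.5

Equation of motion (constant flow): PIP = Vt/C + R·V̇ + PEEP.
PIP = 470/72.3 + 7.4×1.0833 + 8 = 6.501 + 8.016 + 8 = 22.517 cmH2O.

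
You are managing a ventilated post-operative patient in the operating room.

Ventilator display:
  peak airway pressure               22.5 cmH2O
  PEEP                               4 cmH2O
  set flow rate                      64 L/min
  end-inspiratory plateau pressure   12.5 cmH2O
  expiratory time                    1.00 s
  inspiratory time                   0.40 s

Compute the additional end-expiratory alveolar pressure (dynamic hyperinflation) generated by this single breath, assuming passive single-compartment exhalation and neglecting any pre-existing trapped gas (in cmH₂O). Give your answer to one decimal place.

1.0

Flow: 64 L/min ÷ 60 = 1.0667 L/s.
Vt = flow × Ti = 1.0667 L/s × 0.40 s × 1000 mL/L = 426.68 mL.
R = (PIP − Pplat)/V̇ = (22.5 − 12.5) / 1.0667 = 10.0/1.0667 = 9.375 cmH2O·s/L.
C = Vt/(Pplat − PEEP) = 426.68 / (12.5 − 4) = 426.68/8.5 = 50.198 mL/cmH2O.
τ = R × C = 9.375 × 0.0502 L/cmH2O = 0.4706 s.
Fraction remaining = e^(−Te/τ) = e^(−1.00/0.4706) = 0.1194; trapped volume = 426.68 × 0.1194 = 50.946 mL.
Additional alveolar pressure from trapping ≈ V_trapped / C = 50.946 / 50.198 = 1.015 cmH2O.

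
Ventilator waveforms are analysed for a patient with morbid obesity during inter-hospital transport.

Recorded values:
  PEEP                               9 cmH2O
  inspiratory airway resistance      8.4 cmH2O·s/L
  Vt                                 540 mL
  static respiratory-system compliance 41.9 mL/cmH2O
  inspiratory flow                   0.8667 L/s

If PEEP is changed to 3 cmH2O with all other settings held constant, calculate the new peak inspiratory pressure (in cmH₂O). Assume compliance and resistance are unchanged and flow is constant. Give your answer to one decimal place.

23.2

PIP = Vt/C + R·V̇ + PEEP (constant-flow equation of motion).
Only the baseline term changes: ΔPIP = ΔPEEP = 3 − 9 = -6.0 cmH2O.
Original PIP = 540/41.9 + 8.4×0.8667 + 9 = 29.168 cmH2O; new PIP = 29.168 + (-6.0) = 23.168 cmH2O.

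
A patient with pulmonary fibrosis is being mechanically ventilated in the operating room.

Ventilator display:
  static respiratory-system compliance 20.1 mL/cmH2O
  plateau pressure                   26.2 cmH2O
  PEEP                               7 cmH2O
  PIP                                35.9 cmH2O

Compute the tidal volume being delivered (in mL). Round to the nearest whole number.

386

Vt = Cstat × (Pplat − PEEP) = 20.1 × (26.2 − 7) = 20.1 × 19.2 = 385.92 mL.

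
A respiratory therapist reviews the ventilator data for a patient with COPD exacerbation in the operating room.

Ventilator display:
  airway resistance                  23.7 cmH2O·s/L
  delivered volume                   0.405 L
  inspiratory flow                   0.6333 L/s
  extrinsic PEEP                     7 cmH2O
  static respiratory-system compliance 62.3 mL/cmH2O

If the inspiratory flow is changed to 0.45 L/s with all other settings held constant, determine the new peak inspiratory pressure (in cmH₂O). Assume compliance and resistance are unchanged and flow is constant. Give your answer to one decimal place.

24.2

PIP = Vt/C + R·V̇ + PEEP (constant-flow equation of motion).
Only the resistive term changes: ΔPIP = R × ΔV̇ = 23.7 × (0.45 − 0.6333) = 23.7 × -0.1833 = -4.344 cmH2O.
Original PIP = 405/62.3 + 23.7×0.6333 + 7 = 28.51 cmH2O; new PIP = 28.51 + (-4.344) = 24.166 cmH2O.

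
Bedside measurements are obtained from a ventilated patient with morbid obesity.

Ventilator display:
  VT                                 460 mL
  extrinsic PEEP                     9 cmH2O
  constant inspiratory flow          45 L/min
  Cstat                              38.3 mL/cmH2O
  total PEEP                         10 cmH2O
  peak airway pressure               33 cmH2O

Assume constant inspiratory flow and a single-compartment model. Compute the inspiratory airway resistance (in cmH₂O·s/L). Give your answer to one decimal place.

Flow: 45 L/min ÷ 60 = 0.75 L/s.
Total PEEP = 10 cmH2O (set 9 + intrinsic 1); this is the baseline alveolar pressure.
Equation of motion (constant flow): PIP = Vt/C + R·V̇ + PEEP.
R·V̇ = PIP − Vt/C − PEEP = 33 − 460/38.3 − 10 = 33 − 12.01 − 10 = 10.99 cmH2O.
R = 10.99 / 0.75 = 14.653 cmH2O·s/L.

14.7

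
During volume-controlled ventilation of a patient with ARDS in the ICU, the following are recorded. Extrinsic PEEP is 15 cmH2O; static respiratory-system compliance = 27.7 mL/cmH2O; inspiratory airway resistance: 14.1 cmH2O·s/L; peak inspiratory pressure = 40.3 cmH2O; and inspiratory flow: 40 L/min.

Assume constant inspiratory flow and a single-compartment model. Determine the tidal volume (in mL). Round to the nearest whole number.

440

Flow: 40 L/min ÷ 60 = 0.6667 L/s.
Equation of motion (constant flow): PIP = Vt/C + R·V̇ + PEEP.
Vt/C = PIP − R·V̇ − PEEP = 40.3 − 9.4 − 15 = 15.9 cmH2O.
Vt = C × 15.9 = 27.7 × 15.9 = 440.43 mL.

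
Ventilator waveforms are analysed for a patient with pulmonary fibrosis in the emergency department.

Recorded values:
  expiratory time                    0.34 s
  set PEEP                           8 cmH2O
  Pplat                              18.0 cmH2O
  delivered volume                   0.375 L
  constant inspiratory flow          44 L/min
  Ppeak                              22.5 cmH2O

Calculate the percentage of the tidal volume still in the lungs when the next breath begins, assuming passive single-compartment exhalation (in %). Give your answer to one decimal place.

Flow: 44 L/min ÷ 60 = 0.7333 L/s.
R = (PIP − Pplat)/V̇ = (22.5 − 18.0) / 0.7333 = 4.5/0.7333 = 6.137 cmH2O·s/L.
C = Vt/(Pplat − PEEP) = 375.0 / (18.0 − 8) = 375.0/10.0 = 37.5 mL/cmH2O.
τ = R × C = 6.137 × 0.0375 L/cmH2O = 0.2301 s.
Fraction remaining at end-expiration = e^(−Te/τ) = e^(−0.34/0.2301) = 0.2282 → 22.82%.

22.8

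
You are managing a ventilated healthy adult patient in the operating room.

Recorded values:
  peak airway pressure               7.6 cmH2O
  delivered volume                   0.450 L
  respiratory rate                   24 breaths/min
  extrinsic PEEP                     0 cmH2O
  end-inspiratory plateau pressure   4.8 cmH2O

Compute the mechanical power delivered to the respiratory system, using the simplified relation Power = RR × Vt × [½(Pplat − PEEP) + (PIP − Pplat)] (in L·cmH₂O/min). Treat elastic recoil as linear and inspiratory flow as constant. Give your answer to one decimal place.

56.2

Per-breath work = Vt × [½(Pplat−PEEP) + (PIP−Pplat)] = 0.450 × [0.5×4.8 + 2.8] = 0.450 × 5.2 = 2.34 L·cmH2O.
Power = 24 × 2.34 = 56.16 L·cmH2O/min.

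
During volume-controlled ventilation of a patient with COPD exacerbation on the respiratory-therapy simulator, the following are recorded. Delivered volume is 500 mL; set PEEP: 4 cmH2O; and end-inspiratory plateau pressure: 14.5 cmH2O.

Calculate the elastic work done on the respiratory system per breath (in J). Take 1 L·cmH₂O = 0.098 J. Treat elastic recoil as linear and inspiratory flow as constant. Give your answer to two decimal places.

0.26

Elastic work ≈ ½ × (Pplat − PEEP) × Vt = 0.5 × (14.5 − 4) × 0.500 L = 0.5 × 10.5 × 0.500 = 2.625 L·cmH2O.
× 0.098 J/(L·cmH2O) → 0.2573 J.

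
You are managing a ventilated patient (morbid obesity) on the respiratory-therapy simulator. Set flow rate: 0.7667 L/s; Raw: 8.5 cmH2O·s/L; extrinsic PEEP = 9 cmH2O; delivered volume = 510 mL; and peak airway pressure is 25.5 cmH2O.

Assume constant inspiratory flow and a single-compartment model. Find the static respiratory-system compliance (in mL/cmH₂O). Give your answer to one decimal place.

Equation of motion (constant flow): PIP = Vt/C + R·V̇ + PEEP.
Vt/C = PIP − R·V̇ − PEEP = 25.5 − 8.5×0.7667 − 9 = 25.5 − 6.517 − 9 = 9.983 cmH2O.
C = Vt / 9.983 = 510 / 9.983 = 51.087 mL/cmH2O.

51.1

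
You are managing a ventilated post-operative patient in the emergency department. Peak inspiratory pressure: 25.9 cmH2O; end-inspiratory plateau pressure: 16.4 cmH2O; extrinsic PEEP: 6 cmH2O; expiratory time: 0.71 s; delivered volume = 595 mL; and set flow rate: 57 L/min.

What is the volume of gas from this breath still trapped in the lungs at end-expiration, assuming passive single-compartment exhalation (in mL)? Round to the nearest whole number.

172

Flow: 57 L/min ÷ 60 = 0.95 L/s.
R = (PIP − Pplat)/V̇ = (25.9 − 16.4) / 0.95 = 9.5/0.95 = 10.0 cmH2O·s/L.
C = Vt/(Pplat − PEEP) = 595.0 / (16.4 − 6) = 595.0/10.4 = 57.212 mL/cmH2O.
τ = R × C = 10.0 × 0.05721 L/cmH2O = 0.5721 s.
Fraction remaining = e^(−Te/τ) = e^(−0.71/0.5721) = 0.2891.
Trapped volume = 595.0 × 0.2891 = 172.01 mL.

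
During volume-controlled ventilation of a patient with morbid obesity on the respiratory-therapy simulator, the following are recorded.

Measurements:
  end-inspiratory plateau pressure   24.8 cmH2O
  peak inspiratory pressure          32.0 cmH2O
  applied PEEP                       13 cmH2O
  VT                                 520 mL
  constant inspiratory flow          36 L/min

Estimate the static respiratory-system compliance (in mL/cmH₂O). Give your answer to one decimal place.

44.1

Cstat = Vt / (Pplat − PEEP) = 520 / (24.8 − 13) = 520 / 11.8 = 44.068 mL/cmH2O.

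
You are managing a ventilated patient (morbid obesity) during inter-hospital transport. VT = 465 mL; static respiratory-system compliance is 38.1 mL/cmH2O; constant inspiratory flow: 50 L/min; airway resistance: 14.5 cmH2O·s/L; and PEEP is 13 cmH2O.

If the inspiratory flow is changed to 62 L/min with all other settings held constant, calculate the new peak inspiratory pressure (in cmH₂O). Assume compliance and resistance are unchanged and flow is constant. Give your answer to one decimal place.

40.2

Flow: 50 L/min ÷ 60 = 0.8333 L/s.
New flow: 62 L/min ÷ 60 = 1.0333 L/s.
PIP = Vt/C + R·V̇ + PEEP (constant-flow equation of motion).
Only the resistive term changes: ΔPIP = R × ΔV̇ = 14.5 × (1.0333 − 0.8333) = 14.5 × 0.2 = 2.9 cmH2O.
Original PIP = 465/38.1 + 14.5×0.8333 + 13 = 37.288 cmH2O; new PIP = 37.288 + (2.9) = 40.188 cmH2O.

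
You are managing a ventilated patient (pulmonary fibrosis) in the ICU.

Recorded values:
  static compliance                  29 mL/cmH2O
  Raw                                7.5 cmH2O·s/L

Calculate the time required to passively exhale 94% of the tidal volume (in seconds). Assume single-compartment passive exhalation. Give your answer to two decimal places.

0.61

τ = R × C = 7.5 × 29 mL/cmH2O = 7.5 × 0.029 L/cmH2O = 0.2175 s.
Exhaled fraction f = 1 − e^(−t/τ) → t = −τ·ln(1 − f) = −0.2175·ln(0.06) = 0.6119 s.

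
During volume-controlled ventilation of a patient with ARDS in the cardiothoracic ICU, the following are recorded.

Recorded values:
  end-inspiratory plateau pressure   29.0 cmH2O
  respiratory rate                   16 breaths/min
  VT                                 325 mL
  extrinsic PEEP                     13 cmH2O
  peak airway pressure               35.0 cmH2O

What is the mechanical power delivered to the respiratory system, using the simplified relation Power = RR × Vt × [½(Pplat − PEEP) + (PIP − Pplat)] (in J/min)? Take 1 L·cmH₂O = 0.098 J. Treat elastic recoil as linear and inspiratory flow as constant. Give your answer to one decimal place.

7.1

Per-breath work = Vt × [½(Pplat−PEEP) + (PIP−Pplat)] = 0.325 × [0.5×16.0 + 6.0] = 0.325 × 14.0 = 4.55 L·cmH2O.
Power = 16 × 4.55 = 72.8 L·cmH2O/min.
× 0.098 J/(L·cmH2O) → 7.134 J/min.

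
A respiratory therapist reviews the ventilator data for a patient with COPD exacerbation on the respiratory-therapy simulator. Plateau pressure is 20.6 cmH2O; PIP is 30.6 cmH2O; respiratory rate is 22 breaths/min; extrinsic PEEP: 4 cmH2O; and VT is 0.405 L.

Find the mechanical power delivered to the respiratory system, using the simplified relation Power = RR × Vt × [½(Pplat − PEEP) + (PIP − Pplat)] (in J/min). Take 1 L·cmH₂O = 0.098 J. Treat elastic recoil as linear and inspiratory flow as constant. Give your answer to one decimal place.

16.0

Per-breath work = Vt × [½(Pplat−PEEP) + (PIP−Pplat)] = 0.405 × [0.5×16.6 + 10.0] = 0.405 × 18.3 = 7.412 L·cmH2O.
Power = 22 × 7.412 = 163.06 L·cmH2O/min.
× 0.098 J/(L·cmH2O) → 15.98 J/min.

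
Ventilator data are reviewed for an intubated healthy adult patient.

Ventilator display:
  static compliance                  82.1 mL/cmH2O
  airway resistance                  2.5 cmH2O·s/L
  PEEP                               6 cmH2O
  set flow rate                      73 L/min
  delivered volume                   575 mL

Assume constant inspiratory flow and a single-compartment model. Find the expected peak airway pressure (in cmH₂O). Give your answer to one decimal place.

Flow: 73 L/min ÷ 60 = 1.2167 L/s.
Equation of motion (constant flow): PIP = Vt/C + R·V̇ + PEEP.
PIP = 575/82.1 + 2.5×1.2167 + 6 = 7.004 + 3.042 + 6 = 16.046 cmH2O.

16.0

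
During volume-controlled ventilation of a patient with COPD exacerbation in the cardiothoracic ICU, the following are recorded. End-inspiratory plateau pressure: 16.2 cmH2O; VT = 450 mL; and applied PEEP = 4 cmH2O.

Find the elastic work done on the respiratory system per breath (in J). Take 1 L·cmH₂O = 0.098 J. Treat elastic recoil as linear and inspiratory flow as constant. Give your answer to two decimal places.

Elastic work ≈ ½ × (Pplat − PEEP) × Vt = 0.5 × (16.2 − 4) × 0.450 L = 0.5 × 12.2 × 0.450 = 2.745 L·cmH2O.
× 0.098 J/(L·cmH2O) → 0.269 J.

0.27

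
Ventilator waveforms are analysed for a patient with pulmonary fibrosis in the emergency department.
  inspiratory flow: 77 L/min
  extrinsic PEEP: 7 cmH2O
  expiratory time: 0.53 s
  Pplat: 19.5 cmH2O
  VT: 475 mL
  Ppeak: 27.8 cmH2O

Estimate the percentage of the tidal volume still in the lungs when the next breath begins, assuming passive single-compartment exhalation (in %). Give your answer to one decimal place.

11.6

Flow: 77 L/min ÷ 60 = 1.2833 L/s.
R = (PIP − Pplat)/V̇ = (27.8 − 19.5) / 1.2833 = 8.3/1.2833 = 6.468 cmH2O·s/L.
C = Vt/(Pplat − PEEP) = 475.0 / (19.5 − 7) = 475.0/12.5 = 38.0 mL/cmH2O.
τ = R × C = 6.468 × 0.038 L/cmH2O = 0.2458 s.
Fraction remaining at end-expiration = e^(−Te/τ) = e^(−0.53/0.2458) = 0.1158 → 11.58%.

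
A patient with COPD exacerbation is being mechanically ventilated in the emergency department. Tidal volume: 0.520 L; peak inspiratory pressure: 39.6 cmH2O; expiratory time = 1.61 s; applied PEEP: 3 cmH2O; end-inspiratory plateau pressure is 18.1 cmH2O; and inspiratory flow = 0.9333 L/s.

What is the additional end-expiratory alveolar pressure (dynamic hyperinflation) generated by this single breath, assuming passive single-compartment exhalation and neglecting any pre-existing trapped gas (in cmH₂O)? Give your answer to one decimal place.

2.0

R = (PIP − Pplat)/V̇ = (39.6 − 18.1) / 0.9333 = 21.5/0.9333 = 23.037 cmH2O·s/L.
C = Vt/(Pplat − PEEP) = 520.0 / (18.1 − 3) = 520.0/15.1 = 34.437 mL/cmH2O.
τ = R × C = 23.037 × 0.03444 L/cmH2O = 0.7934 s.
Fraction remaining = e^(−Te/τ) = e^(−1.61/0.7934) = 0.1314; trapped volume = 520.0 × 0.1314 = 68.328 mL.
Additional alveolar pressure from trapping ≈ V_trapped / C = 68.328 / 34.437 = 1.984 cmH2O.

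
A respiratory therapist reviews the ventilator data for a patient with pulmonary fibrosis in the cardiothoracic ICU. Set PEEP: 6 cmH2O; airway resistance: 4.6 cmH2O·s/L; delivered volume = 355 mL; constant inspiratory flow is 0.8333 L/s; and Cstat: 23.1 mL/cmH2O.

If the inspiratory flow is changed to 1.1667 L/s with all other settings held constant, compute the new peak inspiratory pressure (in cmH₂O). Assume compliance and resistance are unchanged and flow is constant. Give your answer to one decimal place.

26.7

PIP = Vt/C + R·V̇ + PEEP (constant-flow equation of motion).
Only the resistive term changes: ΔPIP = R × ΔV̇ = 4.6 × (1.1667 − 0.8333) = 4.6 × 0.3334 = 1.534 cmH2O.
Original PIP = 355/23.1 + 4.6×0.8333 + 6 = 25.201 cmH2O; new PIP = 25.201 + (1.534) = 26.735 cmH2O.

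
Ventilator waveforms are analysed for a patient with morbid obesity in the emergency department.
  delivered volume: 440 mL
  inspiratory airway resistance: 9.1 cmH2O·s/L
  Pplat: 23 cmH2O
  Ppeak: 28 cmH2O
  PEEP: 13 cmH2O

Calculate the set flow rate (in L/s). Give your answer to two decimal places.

0.55

flow = (PIP − Pplat) / Raw = 5.0 / 9.1 = 0.5495 L/s.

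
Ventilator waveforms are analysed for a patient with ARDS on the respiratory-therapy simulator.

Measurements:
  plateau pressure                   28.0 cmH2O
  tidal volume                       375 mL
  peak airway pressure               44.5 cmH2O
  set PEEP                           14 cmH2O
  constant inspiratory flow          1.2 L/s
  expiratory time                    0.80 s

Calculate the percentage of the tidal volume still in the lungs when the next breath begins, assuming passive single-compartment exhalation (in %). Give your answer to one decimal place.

R = (PIP − Pplat)/V̇ = (44.5 − 28.0) / 1.2 = 16.5/1.2 = 13.75 cmH2O·s/L.
C = Vt/(Pplat − PEEP) = 375.0 / (28.0 − 14) = 375.0/14.0 = 26.786 mL/cmH2O.
τ = R × C = 13.75 × 0.02679 L/cmH2O = 0.3684 s.
Fraction remaining at end-expiration = e^(−Te/τ) = e^(−0.80/0.3684) = 0.114 → 11.4%.

11.4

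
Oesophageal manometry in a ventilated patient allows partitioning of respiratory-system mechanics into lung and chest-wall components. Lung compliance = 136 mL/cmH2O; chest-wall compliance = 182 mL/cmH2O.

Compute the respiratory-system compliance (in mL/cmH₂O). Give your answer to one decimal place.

Lung and chest wall are elastances in series: 1/Crs = 1/CL + 1/Ccw.
1/Crs = 1/136 + 1/182 = 0.01285.
Crs = 77.821 mL/cmH2O.

77.8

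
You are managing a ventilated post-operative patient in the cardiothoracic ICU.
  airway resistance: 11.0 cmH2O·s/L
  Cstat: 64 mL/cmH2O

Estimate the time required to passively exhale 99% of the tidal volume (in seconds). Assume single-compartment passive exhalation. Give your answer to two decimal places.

τ = R × C = 11.0 × 64 mL/cmH2O = 11.0 × 0.064 L/cmH2O = 0.704 s.
Exhaled fraction f = 1 − e^(−t/τ) → t = −τ·ln(1 − f) = −0.704·ln(0.01) = 3.242 s.

3.24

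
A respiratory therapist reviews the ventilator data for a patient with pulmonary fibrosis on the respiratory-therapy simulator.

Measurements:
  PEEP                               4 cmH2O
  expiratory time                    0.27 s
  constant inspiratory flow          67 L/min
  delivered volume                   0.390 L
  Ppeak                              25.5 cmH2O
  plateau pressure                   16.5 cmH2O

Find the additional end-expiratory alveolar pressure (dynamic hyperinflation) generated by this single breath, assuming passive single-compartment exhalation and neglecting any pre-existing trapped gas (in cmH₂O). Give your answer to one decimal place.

Flow: 67 L/min ÷ 60 = 1.1167 L/s.
R = (PIP − Pplat)/V̇ = (25.5 − 16.5) / 1.1167 = 9.0/1.1167 = 8.059 cmH2O·s/L.
C = Vt/(Pplat − PEEP) = 390.0 / (16.5 − 4) = 390.0/12.5 = 31.2 mL/cmH2O.
τ = R × C = 8.059 × 0.0312 L/cmH2O = 0.2514 s.
Fraction remaining = e^(−Te/τ) = e^(−0.27/0.2514) = 0.3416; trapped volume = 390.0 × 0.3416 = 133.22 mL.
Additional alveolar pressure from trapping ≈ V_trapped / C = 133.22 / 31.2 = 4.27 cmH2O.

4.3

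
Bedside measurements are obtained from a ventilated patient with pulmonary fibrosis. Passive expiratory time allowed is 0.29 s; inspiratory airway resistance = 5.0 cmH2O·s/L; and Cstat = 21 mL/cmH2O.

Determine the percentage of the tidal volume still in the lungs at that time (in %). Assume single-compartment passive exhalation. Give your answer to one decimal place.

τ = R × C = 5.0 × 21 mL/cmH2O = 5.0 × 0.021 L/cmH2O = 0.105 s.
Passive exhalation: V(t)/V₀ = e^(−t/τ) = e^(−0.29/0.105) = 0.06317.
Fraction remaining = 0.06317 → 6.317%.

6.3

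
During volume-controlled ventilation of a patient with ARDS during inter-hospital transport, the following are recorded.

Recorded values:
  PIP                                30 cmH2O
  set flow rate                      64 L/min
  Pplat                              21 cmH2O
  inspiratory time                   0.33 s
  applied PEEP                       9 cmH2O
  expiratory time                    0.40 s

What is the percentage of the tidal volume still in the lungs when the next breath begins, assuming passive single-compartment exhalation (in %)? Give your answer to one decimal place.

Flow: 64 L/min ÷ 60 = 1.0667 L/s.
Vt = flow × Ti = 1.0667 L/s × 0.33 s × 1000 mL/L = 352.01 mL.
R = (PIP − Pplat)/V̇ = (30 − 21) / 1.0667 = 9.0/1.0667 = 8.437 cmH2O·s/L.
C = Vt/(Pplat − PEEP) = 352.01 / (21 − 9) = 352.01/12.0 = 29.334 mL/cmH2O.
τ = R × C = 8.437 × 0.02933 L/cmH2O = 0.2475 s.
Fraction remaining at end-expiration = e^(−Te/τ) = e^(−0.40/0.2475) = 0.1987 → 19.87%.

19.9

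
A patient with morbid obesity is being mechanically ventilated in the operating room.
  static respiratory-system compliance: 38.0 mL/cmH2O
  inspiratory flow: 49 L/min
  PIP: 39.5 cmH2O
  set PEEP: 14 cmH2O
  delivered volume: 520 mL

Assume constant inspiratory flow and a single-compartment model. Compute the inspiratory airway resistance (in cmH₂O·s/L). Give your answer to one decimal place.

Flow: 49 L/min ÷ 60 = 0.8167 L/s.
Equation of motion (constant flow): PIP = Vt/C + R·V̇ + PEEP.
R·V̇ = PIP − Vt/C − PEEP = 39.5 − 520/38.0 − 14 = 39.5 − 13.684 − 14 = 11.816 cmH2O.
R = 11.816 / 0.8167 = 14.468 cmH2O·s/L.

14.5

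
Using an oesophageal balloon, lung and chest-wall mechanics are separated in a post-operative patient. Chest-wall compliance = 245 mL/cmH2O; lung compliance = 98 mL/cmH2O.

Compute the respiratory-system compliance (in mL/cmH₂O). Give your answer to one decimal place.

70.0

Lung and chest wall are elastances in series: 1/Crs = 1/CL + 1/Ccw.
1/Crs = 1/98 + 1/245 = 0.01429.
Crs = 69.979 mL/cmH2O.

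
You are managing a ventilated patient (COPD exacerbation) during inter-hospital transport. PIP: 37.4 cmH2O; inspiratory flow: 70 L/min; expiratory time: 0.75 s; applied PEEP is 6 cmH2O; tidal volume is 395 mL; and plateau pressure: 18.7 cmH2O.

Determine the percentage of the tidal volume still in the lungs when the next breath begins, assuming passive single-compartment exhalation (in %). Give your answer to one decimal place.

Flow: 70 L/min ÷ 60 = 1.1667 L/s.
R = (PIP − Pplat)/V̇ = (37.4 − 18.7) / 1.1667 = 18.7/1.1667 = 16.028 cmH2O·s/L.
C = Vt/(Pplat − PEEP) = 395.0 / (18.7 − 6) = 395.0/12.7 = 31.102 mL/cmH2O.
τ = R × C = 16.028 × 0.0311 L/cmH2O = 0.4985 s.
Fraction remaining at end-expiration = e^(−Te/τ) = e^(−0.75/0.4985) = 0.2221 → 22.21%.

22.2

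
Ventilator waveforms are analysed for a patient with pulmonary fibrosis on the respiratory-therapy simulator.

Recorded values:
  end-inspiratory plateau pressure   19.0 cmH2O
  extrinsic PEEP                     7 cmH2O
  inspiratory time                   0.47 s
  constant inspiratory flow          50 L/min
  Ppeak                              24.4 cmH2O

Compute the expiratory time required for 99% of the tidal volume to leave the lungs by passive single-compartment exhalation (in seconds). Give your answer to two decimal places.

0.97

Flow: 50 L/min ÷ 60 = 0.8333 L/s.
Vt = flow × Ti = 0.8333 L/s × 0.47 s × 1000 mL/L = 391.65 mL.
R = (PIP − Pplat)/V̇ = (24.4 − 19.0) / 0.8333 = 5.4/0.8333 = 6.48 cmH2O·s/L.
C = Vt/(Pplat − PEEP) = 391.65 / (19.0 − 7) = 391.65/12.0 = 32.638 mL/cmH2O.
τ = R × C = 6.48 × 0.03264 L/cmH2O = 0.2115 s.
t = −τ·ln(1 − 0.99) = −0.2115·ln(0.01) = 0.974 s.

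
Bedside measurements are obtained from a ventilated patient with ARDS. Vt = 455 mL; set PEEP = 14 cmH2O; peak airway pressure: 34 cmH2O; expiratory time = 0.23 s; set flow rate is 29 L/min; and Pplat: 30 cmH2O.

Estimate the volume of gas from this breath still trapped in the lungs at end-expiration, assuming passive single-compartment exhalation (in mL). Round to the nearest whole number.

171

Flow: 29 L/min ÷ 60 = 0.4833 L/s.
R = (PIP − Pplat)/V̇ = (34 − 30) / 0.4833 = 4.0/0.4833 = 8.276 cmH2O·s/L.
C = Vt/(Pplat − PEEP) = 455.0 / (30 − 14) = 455.0/16.0 = 28.438 mL/cmH2O.
τ = R × C = 8.276 × 0.02844 L/cmH2O = 0.2354 s.
Fraction remaining = e^(−Te/τ) = e^(−0.23/0.2354) = 0.3764.
Trapped volume = 455.0 × 0.3764 = 171.26 mL.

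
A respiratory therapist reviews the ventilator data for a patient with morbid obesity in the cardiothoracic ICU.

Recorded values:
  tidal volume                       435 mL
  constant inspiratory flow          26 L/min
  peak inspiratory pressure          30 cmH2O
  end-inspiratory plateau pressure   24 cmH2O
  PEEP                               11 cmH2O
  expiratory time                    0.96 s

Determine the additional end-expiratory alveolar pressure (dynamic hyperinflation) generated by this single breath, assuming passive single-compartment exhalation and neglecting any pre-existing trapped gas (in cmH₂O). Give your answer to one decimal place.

1.6

Flow: 26 L/min ÷ 60 = 0.4333 L/s.
R = (PIP − Pplat)/V̇ = (30 − 24) / 0.4333 = 6.0/0.4333 = 13.847 cmH2O·s/L.
C = Vt/(Pplat − PEEP) = 435.0 / (24 − 11) = 435.0/13.0 = 33.462 mL/cmH2O.
τ = R × C = 13.847 × 0.03346 L/cmH2O = 0.4633 s.
Fraction remaining = e^(−Te/τ) = e^(−0.96/0.4633) = 0.1259; trapped volume = 435.0 × 0.1259 = 54.767 mL.
Additional alveolar pressure from trapping ≈ V_trapped / C = 54.767 / 33.462 = 1.637 cmH2O.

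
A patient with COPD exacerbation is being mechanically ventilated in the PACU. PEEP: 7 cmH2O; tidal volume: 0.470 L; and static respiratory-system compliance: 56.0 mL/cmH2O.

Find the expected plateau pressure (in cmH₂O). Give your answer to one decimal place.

Pplat = PEEP + Vt / Cstat = 7 + 470 / 56.0 = 7 + 8.393 = 15.393 cmH2O.

15.4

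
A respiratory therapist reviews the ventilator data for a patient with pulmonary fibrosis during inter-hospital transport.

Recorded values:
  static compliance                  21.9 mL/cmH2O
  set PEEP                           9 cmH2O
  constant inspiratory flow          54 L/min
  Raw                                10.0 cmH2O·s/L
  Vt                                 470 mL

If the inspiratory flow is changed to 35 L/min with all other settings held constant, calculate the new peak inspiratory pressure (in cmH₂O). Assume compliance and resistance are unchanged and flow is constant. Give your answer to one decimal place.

Flow: 54 L/min ÷ 60 = 0.9 L/s.
New flow: 35 L/min ÷ 60 = 0.5833 L/s.
PIP = Vt/C + R·V̇ + PEEP (constant-flow equation of motion).
Only the resistive term changes: ΔPIP = R × ΔV̇ = 10.0 × (0.5833 − 0.9) = 10.0 × -0.3167 = -3.167 cmH2O.
Original PIP = 470/21.9 + 10.0×0.9 + 9 = 39.461 cmH2O; new PIP = 39.461 + (-3.167) = 36.294 cmH2O.

36.3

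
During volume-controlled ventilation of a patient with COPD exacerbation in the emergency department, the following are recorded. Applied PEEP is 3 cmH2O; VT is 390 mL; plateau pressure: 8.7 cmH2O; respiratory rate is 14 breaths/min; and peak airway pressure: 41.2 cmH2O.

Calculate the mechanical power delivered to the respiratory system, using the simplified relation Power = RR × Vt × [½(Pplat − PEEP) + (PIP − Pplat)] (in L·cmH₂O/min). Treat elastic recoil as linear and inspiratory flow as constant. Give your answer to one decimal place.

Per-breath work = Vt × [½(Pplat−PEEP) + (PIP−Pplat)] = 0.390 × [0.5×5.7 + 32.5] = 0.390 × 35.35 = 13.787 L·cmH2O.
Power = 14 × 13.787 = 193.02 L·cmH2O/min.

193.0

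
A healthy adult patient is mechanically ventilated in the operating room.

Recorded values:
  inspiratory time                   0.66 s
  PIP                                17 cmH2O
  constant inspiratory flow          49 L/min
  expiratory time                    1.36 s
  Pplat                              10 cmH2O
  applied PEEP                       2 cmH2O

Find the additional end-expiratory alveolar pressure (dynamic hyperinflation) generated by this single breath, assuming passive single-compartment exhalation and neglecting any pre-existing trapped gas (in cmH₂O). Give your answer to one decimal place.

0.8

Flow: 49 L/min ÷ 60 = 0.8167 L/s.
Vt = flow × Ti = 0.8167 L/s × 0.66 s × 1000 mL/L = 539.02 mL.
R = (PIP − Pplat)/V̇ = (17 − 10) / 0.8167 = 7.0/0.8167 = 8.571 cmH2O·s/L.
C = Vt/(Pplat − PEEP) = 539.02 / (10 − 2) = 539.02/8.0 = 67.378 mL/cmH2O.
τ = R × C = 8.571 × 0.06738 L/cmH2O = 0.5775 s.
Fraction remaining = e^(−Te/τ) = e^(−1.36/0.5775) = 0.0949; trapped volume = 539.02 × 0.0949 = 51.153 mL.
Additional alveolar pressure from trapping ≈ V_trapped / C = 51.153 / 67.378 = 0.7592 cmH2O.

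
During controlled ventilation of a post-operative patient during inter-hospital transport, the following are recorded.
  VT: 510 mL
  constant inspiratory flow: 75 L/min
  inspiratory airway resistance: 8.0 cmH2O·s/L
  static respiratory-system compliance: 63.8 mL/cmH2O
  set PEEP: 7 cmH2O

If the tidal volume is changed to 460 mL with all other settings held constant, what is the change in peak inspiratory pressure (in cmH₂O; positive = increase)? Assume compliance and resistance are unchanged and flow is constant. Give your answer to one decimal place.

-0.8

PIP = Vt/C + R·V̇ + PEEP (constant-flow equation of motion).
Only the elastic term changes: ΔPIP = ΔVt / C = (460 − 510) / 63.8 = -0.7837 cmH2O.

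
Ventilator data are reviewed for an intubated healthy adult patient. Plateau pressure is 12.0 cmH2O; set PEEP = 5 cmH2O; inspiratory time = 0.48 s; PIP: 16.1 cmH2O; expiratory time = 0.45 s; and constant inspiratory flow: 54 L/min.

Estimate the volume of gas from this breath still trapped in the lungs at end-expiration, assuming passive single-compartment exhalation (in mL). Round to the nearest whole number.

87

Flow: 54 L/min ÷ 60 = 0.9 L/s.
Vt = flow × Ti = 0.9 L/s × 0.48 s × 1000 mL/L = 432.0 mL.
R = (PIP − Pplat)/V̇ = (16.1 − 12.0) / 0.9 = 4.1/0.9 = 4.556 cmH2O·s/L.
C = Vt/(Pplat − PEEP) = 432.0 / (12.0 − 5) = 432.0/7.0 = 61.714 mL/cmH2O.
τ = R × C = 4.556 × 0.06171 L/cmH2O = 0.2812 s.
Fraction remaining = e^(−Te/τ) = e^(−0.45/0.2812) = 0.2018.
Trapped volume = 432.0 × 0.2018 = 87.178 mL.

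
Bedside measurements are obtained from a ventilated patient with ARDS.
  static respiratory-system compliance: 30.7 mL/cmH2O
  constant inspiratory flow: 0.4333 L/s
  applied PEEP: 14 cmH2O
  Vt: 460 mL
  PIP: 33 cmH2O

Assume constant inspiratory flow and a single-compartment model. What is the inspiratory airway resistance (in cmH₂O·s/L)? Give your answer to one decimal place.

Equation of motion (constant flow): PIP = Vt/C + R·V̇ + PEEP.
R·V̇ = PIP − Vt/C − PEEP = 33 − 460/30.7 − 14 = 33 − 14.984 − 14 = 4.016 cmH2O.
R = 4.016 / 0.4333 = 9.268 cmH2O·s/L.

9.3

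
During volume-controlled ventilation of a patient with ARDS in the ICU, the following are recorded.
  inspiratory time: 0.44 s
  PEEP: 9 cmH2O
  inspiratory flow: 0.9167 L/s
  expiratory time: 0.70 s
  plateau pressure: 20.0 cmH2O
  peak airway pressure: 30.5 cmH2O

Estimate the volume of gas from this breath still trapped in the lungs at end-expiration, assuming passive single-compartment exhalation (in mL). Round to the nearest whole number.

Vt = flow × Ti = 0.9167 L/s × 0.44 s × 1000 mL/L = 403.35 mL.
R = (PIP − Pplat)/V̇ = (30.5 − 20.0) / 0.9167 = 10.5/0.9167 = 11.454 cmH2O·s/L.
C = Vt/(Pplat − PEEP) = 403.35 / (20.0 − 9) = 403.35/11.0 = 36.668 mL/cmH2O.
τ = R × C = 11.454 × 0.03667 L/cmH2O = 0.42 s.
Fraction remaining = e^(−Te/τ) = e^(−0.70/0.42) = 0.1889.
Trapped volume = 403.35 × 0.1889 = 76.193 mL.

76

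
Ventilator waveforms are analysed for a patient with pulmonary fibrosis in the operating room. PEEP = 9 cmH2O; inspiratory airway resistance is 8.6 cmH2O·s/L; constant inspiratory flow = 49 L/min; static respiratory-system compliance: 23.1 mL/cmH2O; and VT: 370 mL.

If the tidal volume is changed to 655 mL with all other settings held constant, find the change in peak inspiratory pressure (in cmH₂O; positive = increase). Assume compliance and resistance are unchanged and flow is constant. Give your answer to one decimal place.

12.3

PIP = Vt/C + R·V̇ + PEEP (constant-flow equation of motion).
Only the elastic term changes: ΔPIP = ΔVt / C = (655 − 370) / 23.1 = 12.338 cmH2O.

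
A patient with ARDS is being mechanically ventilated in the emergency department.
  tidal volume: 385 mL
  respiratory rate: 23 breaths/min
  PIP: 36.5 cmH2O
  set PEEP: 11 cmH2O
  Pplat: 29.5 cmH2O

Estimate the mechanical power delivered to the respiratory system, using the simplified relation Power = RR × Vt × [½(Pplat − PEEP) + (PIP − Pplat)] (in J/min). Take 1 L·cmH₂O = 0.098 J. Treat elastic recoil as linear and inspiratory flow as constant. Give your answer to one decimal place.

14.1

Per-breath work = Vt × [½(Pplat−PEEP) + (PIP−Pplat)] = 0.385 × [0.5×18.5 + 7.0] = 0.385 × 16.25 = 6.256 L·cmH2O.
Power = 23 × 6.256 = 143.89 L·cmH2O/min.
× 0.098 J/(L·cmH2O) → 14.101 J/min.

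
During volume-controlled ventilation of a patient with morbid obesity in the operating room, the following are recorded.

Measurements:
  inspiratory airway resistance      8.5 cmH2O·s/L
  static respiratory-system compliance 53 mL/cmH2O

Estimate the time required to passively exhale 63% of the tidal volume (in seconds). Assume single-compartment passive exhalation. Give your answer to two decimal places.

0.45

τ = R × C = 8.5 × 53 mL/cmH2O = 8.5 × 0.053 L/cmH2O = 0.4505 s.
Exhaled fraction f = 1 − e^(−t/τ) → t = −τ·ln(1 − f) = −0.4505·ln(0.37) = 0.4479 s.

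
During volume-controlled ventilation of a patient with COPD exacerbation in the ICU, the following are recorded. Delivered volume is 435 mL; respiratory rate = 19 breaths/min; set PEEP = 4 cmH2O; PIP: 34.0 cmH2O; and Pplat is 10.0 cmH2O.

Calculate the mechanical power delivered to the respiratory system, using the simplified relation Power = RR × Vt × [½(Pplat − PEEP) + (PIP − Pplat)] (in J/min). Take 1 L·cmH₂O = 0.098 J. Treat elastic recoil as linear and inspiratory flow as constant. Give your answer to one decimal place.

Per-breath work = Vt × [½(Pplat−PEEP) + (PIP−Pplat)] = 0.435 × [0.5×6.0 + 24.0] = 0.435 × 27.0 = 11.745 L·cmH2O.
Power = 19 × 11.745 = 223.16 L·cmH2O/min.
× 0.098 J/(L·cmH2O) → 21.87 J/min.

21.9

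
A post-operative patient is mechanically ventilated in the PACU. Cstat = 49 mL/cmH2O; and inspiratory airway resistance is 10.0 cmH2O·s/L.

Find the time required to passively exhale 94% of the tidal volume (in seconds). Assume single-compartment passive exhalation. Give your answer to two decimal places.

1.38

τ = R × C = 10.0 × 49 mL/cmH2O = 10.0 × 0.049 L/cmH2O = 0.49 s.
Exhaled fraction f = 1 − e^(−t/τ) → t = −τ·ln(1 − f) = −0.49·ln(0.06) = 1.379 s.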